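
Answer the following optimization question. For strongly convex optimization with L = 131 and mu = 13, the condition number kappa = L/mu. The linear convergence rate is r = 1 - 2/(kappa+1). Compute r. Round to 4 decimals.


Step 1: Compute the condition number.
kappa = L/mu = 131/13 = 10.0769
Step 2: Compute the convergence rate.
r = 1 - 2/(kappa + 1) = 1 - 2*mu/(L + mu) = (L - mu)/(L + mu) = 118/144 = 0.8194


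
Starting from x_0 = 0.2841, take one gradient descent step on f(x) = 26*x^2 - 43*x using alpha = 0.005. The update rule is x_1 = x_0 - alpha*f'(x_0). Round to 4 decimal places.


We compute the gradient at x_0 and apply the update.
f'(x) = 52*x - 43
f'(0.2841) = 52*0.2841 - 43 = -28.2268
x_1 = 0.2841 - 0.005*-28.2268 = 0.4252


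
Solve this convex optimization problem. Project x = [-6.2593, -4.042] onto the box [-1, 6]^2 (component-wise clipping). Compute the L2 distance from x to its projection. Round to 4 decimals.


Project each component onto [-1, 6].
clip(-6.2593) = -1.0, clip(-4.042) = -1.0
Projection = [-1.0, -1.0]
Squared diffs: [27.6602, 9.2538]
Distance = sqrt(36.914) = 6.0757


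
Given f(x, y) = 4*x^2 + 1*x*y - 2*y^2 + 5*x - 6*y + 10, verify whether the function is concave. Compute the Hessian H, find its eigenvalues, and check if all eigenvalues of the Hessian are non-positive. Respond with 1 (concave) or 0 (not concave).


The Hessian of f(x,y) = 4*x^2 + 1*x*y - 2*y^2 + 5*x - 6*y + 10 is:
H = [[8, 1], [1, -4]]
Trace = 8 - 4 = 4
Determinant = 8*-4 - (1)^2 = -33
Discriminant = (4)^2 - 4*-33 = 148.0
Eigenvalues: lambda_1 = -4.0828, lambda_2 = 8.0828
The function is not concave.

0


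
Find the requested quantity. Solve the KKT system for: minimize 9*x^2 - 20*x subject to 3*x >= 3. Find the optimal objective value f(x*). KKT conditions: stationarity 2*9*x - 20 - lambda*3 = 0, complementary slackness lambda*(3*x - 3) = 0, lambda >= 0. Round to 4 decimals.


Step 1: Try lambda = 0 (constraint inactive).
Stationarity: 2*9*x - 20 = 0
x* = 20/(2*9) = 10/9 = 1.1111 (rounded; the exact value 10/9 is used below)
Check constraint: 3*1.1111 = 3.3333 >= 3 -- satisfied.
Step 2: Compute optimal value.
f(x*) = 9*(10/9)^2 - 20*(10/9) = -11.1111


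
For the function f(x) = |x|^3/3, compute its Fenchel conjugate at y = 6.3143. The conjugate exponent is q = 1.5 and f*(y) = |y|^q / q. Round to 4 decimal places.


The conjugate exponent q satisfies 1/p + 1/q = 1.
p = 3, so q = 3/(3 - 1) = 1.5
|y|^q = 6.3143^1.5 = 15.8667
f*(6.3143) = 15.8667 / 1.5 = 10.5778


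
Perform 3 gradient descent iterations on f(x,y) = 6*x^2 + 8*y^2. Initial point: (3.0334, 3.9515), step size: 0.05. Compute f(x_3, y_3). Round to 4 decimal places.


Gradient descent on f(x,y) = 6*x^2 + 8*y^2.
Starting point: (3.0334, 3.9515), alpha = 0.05
Step 1: grad_x = 2*6*3.0334 = 36.4008, grad_y = 2*8*3.9515 = 63.224
  x_1 = 3.0334 - 0.05*36.4008 = 1.2134
  y_1 = 3.9515 - 0.05*63.224 = 0.7903
Step 2: grad_x = 2*6*1.2134 = 14.5603, grad_y = 2*8*0.7903 = 12.6448
  x_2 = 1.2134 - 0.05*14.5603 = 0.4853
  y_2 = 0.7903 - 0.05*12.6448 = 0.1581
Step 3: grad_x = 2*6*0.4853 = 5.8241, grad_y = 2*8*0.1581 = 2.529
  x_3 = 0.4853 - 0.05*5.8241 = 0.1941
  y_3 = 0.1581 - 0.05*2.529 = 0.0316
f(0.1941, 0.0316) = 6*0.1941^2 + 8*0.0316^2 = 0.2341


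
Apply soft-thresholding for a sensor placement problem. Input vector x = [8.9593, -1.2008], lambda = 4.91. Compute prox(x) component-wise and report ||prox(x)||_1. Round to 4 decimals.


Soft-thresholding with lambda = 4.91:
prox(8.9593) = sign(8.9593)*max(|8.9593| - 4.91, 0) = 4.0493
prox(-1.2008) = sign(-1.2008)*max(|-1.2008| - 4.91, 0) = 0.0
prox(x) = [4.0493, 0.0]
||prox(x)||_1 = 4.0493 + 0.0 = 4.0493


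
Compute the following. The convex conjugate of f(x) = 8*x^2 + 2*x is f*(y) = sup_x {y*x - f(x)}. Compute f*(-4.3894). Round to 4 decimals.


f*(y) = sup_x {y*x - a*x^2 - b*x} = sup_x {(y-b)*x - a*x^2}
FOC: (y - b) - 2a*x = 0 => x* = (y - b)/(2a)
x* = (-4.3894 - 2)/(2*8) = -0.3993
f*(-4.3894) = (y-b)^2/(4a) = (-4.3894 - 2)^2/(4*8)
= 40.8244/32 = 1.2758


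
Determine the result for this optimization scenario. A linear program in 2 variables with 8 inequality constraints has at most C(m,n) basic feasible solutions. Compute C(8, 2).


Each vertex corresponds to some choice of n active constraints out of m, so the number of vertices is at most C(m, n) = m! / (n!(m-n)!).
m = 8, n = 2
Numerator: 8 * 7
Denominator: 2! = 2
C(8, 2) = 28


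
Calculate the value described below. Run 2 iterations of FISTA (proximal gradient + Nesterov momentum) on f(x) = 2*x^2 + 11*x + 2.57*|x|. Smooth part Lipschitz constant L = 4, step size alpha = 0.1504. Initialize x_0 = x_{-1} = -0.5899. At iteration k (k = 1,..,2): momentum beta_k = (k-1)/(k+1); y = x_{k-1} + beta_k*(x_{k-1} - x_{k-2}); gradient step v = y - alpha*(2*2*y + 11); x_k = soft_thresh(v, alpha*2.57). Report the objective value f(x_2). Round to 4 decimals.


FISTA on f(x) = 2*x^2 + 11*x + 2.57*|x|
L = 4, alpha = 0.1504
Iteration 1: beta = 0.0, y = -0.5899 + 0.0*(-0.5899 + 0.5899) = -0.5899
  grad(y) = 8.6404, v = y - alpha*grad = -1.8894
  prox(v) = soft_thresh(-1.8894, 0.3865) = -1.5029
Iteration 2: beta = 0.3333, y = -1.5029 + 0.3333*(-1.5029 + 0.5899) = -1.8072
  grad(y) = 3.7711, v = y - alpha*grad = -2.3744
  prox(v) = soft_thresh(-2.3744, 0.3865) = -1.9879
f(x_2) = 2*(-1.9879)^2 + 11*(-1.9879) + 2.57*|-1.9879| = -8.8545


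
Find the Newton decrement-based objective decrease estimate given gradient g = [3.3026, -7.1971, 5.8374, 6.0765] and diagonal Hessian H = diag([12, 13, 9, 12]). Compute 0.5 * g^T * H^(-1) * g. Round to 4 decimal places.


Step 1: H is diagonal, so H^(-1) * g = [0.2752, -0.5536, 0.6486, 0.5064].
Step 2: g^T H^(-1) g = sum_i g_i^2 / H_ii
  = (3.3026)^2/12 + (-7.1971)^2/13 + (5.8374)^2/9 + (6.0765)^2/12
  = 0.9089 + 3.9845 + 3.7861 + 3.077 = 11.7565
Step 3: Objective decrease = 0.5 * g^T H^(-1) g = 5.8783


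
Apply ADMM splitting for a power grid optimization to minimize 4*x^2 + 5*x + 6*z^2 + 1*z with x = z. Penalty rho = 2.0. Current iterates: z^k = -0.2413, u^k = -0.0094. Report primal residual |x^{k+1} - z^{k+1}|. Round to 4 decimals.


ADMM iteration with rho = 2.0, z^k = -0.2413, u^k = -0.0094
Step 1: x-update.
Minimize 4*x^2 + 5*x + (2.0/2)*(x + 0.2413 - 0.0094)^2
FOC: (2*4 + 2.0)*x = -5 + 2.0*(-0.2413 + 0.0094)
x^{k+1} = -0.5464
Step 2: z-update.
Minimize 6*z^2 + 1*z + (2.0/2)*(-0.5464 - z - 0.0094)^2
FOC: (2*6 + 2.0)*z = -1 + 2.0*(-0.5464 - 0.0094)
z^{k+1} = -0.1508
Step 3: u-update.
u^{k+1} = -0.0094 - 0.5464 + 0.1508 = -0.405
Step 4: Primal residual = |-0.5464 + 0.1508| = 0.3956


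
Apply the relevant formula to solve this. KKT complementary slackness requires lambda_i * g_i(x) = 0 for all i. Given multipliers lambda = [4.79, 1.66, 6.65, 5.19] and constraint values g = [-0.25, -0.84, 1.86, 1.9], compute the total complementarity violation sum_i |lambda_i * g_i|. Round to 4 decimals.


KKT complementary slackness check:
lambda_1 * g_1 = 4.79 * -0.25 = -1.1975
lambda_2 * g_2 = 1.66 * -0.84 = -1.3944
lambda_3 * g_3 = 6.65 * 1.86 = 12.369
lambda_4 * g_4 = 5.19 * 1.9 = 9.861
Total violation = 1.1975 + 1.3944 + 12.369 + 9.861 = 24.8219


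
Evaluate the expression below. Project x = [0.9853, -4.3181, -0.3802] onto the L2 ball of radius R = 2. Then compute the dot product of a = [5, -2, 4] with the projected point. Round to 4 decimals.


Step 1: Compute ||x|| (intermediates to 6 decimals).
||x|| = sqrt(0.9853^2 + (-4.3181)^2 + (-0.3802)^2) = 4.445375
Step 2: Project.
Since ||x|| > R, scale = R/||x|| = 2/4.445375 = 0.449906, proj(x) = scale * x
proj(x) = [0.443292, -1.942739, -0.171054]
Step 3: Dot product.
a^T * proj(x) = 5*0.443292 - 2*(-1.942739) + 4*(-0.171054) = 5.4177


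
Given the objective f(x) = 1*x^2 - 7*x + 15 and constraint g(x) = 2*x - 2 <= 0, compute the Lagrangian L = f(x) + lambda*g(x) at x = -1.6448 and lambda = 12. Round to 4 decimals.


Step 1: Evaluate f(x).
f(-1.6448) = 1*(-1.6448)^2 - 7*(-1.6448) + 15 = 29.219
Step 2: Evaluate g(x).
g(-1.6448) = 2*-1.6448 - 2 = -5.2896
Step 3: Compute Lagrangian.
L = 29.219 + 12*-5.2896 = -34.2562


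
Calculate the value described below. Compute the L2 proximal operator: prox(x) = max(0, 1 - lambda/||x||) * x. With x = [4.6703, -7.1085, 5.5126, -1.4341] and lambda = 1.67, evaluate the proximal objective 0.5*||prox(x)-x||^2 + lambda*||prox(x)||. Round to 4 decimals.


Step 1: Compute ||x||.
||x|| = 10.2366
Step 2: Compute scaling factor.
scale = max(0, 1 - 1.67/10.2366) = 0.8369
Step 3: prox(x) = [3.9084, -5.9488, 4.6133, -1.2001]
||prox(x)|| = 8.5666
Step 4: Proximal objective.
0.5*||prox-x||^2 = 1.3945
lambda*||prox|| = 14.3062
Total = 15.7007


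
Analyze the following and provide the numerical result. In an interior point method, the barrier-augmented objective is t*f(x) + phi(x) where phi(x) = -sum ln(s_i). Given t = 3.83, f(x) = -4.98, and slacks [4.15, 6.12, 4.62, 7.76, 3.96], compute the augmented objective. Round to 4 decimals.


Step 1: Compute log-barrier.
ln values: [1.4231, 1.8116, 1.5304, 2.049, 1.3762]
phi = -(1.4231 + 1.8116 + 1.5304 + 2.049 + 1.3762) = -8.1903
Step 2: Compute augmented objective.
t*f(x) = 3.83*-4.98 = -19.0734
Total = -19.0734 - 8.1903 = -27.2637


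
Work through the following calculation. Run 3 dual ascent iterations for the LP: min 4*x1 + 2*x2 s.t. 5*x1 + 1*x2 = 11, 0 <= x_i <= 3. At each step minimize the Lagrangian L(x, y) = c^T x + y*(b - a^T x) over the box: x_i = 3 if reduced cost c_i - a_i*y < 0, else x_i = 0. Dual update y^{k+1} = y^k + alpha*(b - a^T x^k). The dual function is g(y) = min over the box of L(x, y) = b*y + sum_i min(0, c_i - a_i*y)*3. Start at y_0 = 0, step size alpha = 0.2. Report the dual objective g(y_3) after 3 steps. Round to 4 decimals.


Dual ascent for LP: min 4*x1 + 2*x2, 5*x1 + 1*x2 = 11, 0 <= x_i <= 3
Step 1: y^k = 0.0, reduced costs: (4.0, 2.0)
  x^k = (0.0, 0.0), subgradient = b - a^T x = 11.0
  y^{k+1} = 0.0 + 0.2*11.0 = 2.2
Step 2: y^k = 2.2, reduced costs: (-7.0, -0.2)
  x^k = (3.0, 3.0), subgradient = b - a^T x = -7.0
  y^{k+1} = 2.2 + 0.2*-7.0 = 0.8
Step 3: y^k = 0.8, reduced costs: (0.0, 1.2)
  x^k = (0.0, 0.0), subgradient = b - a^T x = 11.0
  y^{k+1} = 0.8 + 0.2*11.0 = 3.0
Dual objective at y_3 = 3.0: reduced costs (-11.0, -1.0), box minimizer x = (3.0, 3.0)
g(y_3) = b*y + (c1 - a1*y)*x1 + (c2 - a2*y)*x2 = 11*3.0 + (-11.0)*3.0 + (-1.0)*3.0 = 33.0 - 33.0 - 3.0 = -3.0


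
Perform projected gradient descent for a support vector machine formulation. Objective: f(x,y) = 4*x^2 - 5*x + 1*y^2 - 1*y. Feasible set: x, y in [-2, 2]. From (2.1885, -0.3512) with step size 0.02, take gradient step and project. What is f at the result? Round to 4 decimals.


Step 1: Compute gradient at (2.1885, -0.3512).
grad_x = 2*4*2.1885 - 5 = 12.508
grad_y = 2*1*-0.3512 - 1 = -1.7024
Step 2: Gradient step.
x_raw = 2.1885 - 0.02*12.508 = 1.9383
y_raw = -0.3512 - 0.02*-1.7024 = -0.3172
Step 3: Project onto [-2, 2].
x_proj = clip(1.9383) = 1.9383
y_proj = clip(-0.3172) = -0.3172
Step 4: Evaluate f.
f(1.9383, -0.3172) = 5.7547


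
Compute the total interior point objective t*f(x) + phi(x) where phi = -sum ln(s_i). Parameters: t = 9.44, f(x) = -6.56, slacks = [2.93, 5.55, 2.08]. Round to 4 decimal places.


Step 1: Compute log-barrier.
ln values: [1.075, 1.7138, 0.7324]
phi = -(1.075 + 1.7138 + 0.7324) = -3.5212
Step 2: Compute augmented objective.
t*f(x) = 9.44*-6.56 = -61.9264
Total = -61.9264 - 3.5212 = -65.4476


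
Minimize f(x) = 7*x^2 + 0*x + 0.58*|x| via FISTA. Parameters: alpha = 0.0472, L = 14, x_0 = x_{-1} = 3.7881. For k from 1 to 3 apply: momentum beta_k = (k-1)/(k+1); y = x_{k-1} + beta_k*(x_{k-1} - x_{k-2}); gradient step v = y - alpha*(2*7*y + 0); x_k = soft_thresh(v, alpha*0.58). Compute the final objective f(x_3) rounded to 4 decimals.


FISTA on f(x) = 7*x^2 + 0*x + 0.58*|x|
L = 14, alpha = 0.0472
Iteration 1: beta = 0.0, y = 3.7881 + 0.0*(3.7881 - 3.7881) = 3.7881
  grad(y) = 53.0334, v = y - alpha*grad = 1.2849
  prox(v) = soft_thresh(1.2849, 0.0274) = 1.2575
Iteration 2: beta = 0.3333, y = 1.2575 + 0.3333*(1.2575 - 3.7881) = 0.414
  grad(y) = 5.7964, v = y - alpha*grad = 0.1404
  prox(v) = soft_thresh(0.1404, 0.0274) = 0.1131
Iteration 3: beta = 0.5, y = 0.1131 + 0.5*(0.1131 - 1.2575) = -0.4592
  grad(y) = -6.4285, v = y - alpha*grad = -0.1558
  prox(v) = soft_thresh(-0.1558, 0.0274) = -0.1284
f(x_3) = 7*(-0.1284)^2 + 0*(-0.1284) + 0.58*|-0.1284| = 0.1898


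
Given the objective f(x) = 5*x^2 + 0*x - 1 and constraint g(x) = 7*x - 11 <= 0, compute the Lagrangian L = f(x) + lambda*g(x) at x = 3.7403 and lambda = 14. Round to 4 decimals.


Step 1: Evaluate f(x).
f(3.7403) = 5*3.7403^2 + 0*3.7403 - 1 = 68.9492
Step 2: Evaluate g(x).
g(3.7403) = 7*3.7403 - 11 = 15.1821
Step 3: Compute Lagrangian.
L = 68.9492 + 14*15.1821 = 281.4986


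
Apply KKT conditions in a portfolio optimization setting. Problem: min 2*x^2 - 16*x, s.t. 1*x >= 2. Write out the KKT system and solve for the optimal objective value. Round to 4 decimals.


Step 1: Try lambda = 0 (constraint inactive).
Stationarity: 2*2*x - 16 = 0
x* = 16/(2*2) = 4.0
Check constraint: 1*4.0 = 4.0 >= 2 -- satisfied.
Step 2: Compute optimal value.
f(x*) = 2*4.0^2 - 16*4.0 = -32.0


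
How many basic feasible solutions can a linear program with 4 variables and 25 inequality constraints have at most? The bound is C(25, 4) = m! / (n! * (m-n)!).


Each vertex corresponds to some choice of n active constraints out of m, so the number of vertices is at most C(m, n) = m! / (n!(m-n)!).
m = 25, n = 4
Numerator: 25 * 24 * 23 * 22
Denominator: 4! = 24
C(25, 4) = 12650


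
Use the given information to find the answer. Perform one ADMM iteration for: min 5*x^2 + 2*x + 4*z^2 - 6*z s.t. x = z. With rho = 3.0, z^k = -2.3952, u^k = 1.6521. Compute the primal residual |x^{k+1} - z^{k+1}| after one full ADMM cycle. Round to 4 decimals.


ADMM iteration with rho = 3.0, z^k = -2.3952, u^k = 1.6521
Step 1: x-update.
Minimize 5*x^2 + 2*x + (3.0/2)*(x + 2.3952 + 1.6521)^2
FOC: (2*5 + 3.0)*x = -2 + 3.0*(-2.3952 - 1.6521)
x^{k+1} = -1.0878
Step 2: z-update.
Minimize 4*z^2 - 6*z + (3.0/2)*(-1.0878 - z + 1.6521)^2
FOC: (2*4 + 3.0)*z = 6 + 3.0*(-1.0878 + 1.6521)
z^{k+1} = 0.6993
Step 3: u-update.
u^{k+1} = 1.6521 - 1.0878 - 0.6993 = -0.1351
Step 4: Primal residual = |-1.0878 - 0.6993| = 1.7872


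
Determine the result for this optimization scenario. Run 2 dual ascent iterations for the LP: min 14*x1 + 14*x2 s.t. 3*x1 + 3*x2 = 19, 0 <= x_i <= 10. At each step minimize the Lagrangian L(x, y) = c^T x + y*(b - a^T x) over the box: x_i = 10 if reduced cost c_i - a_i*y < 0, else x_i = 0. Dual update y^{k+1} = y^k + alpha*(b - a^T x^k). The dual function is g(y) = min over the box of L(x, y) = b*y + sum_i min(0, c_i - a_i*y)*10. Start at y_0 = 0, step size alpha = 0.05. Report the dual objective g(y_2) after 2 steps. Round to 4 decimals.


Dual ascent for LP: min 14*x1 + 14*x2, 3*x1 + 3*x2 = 19, 0 <= x_i <= 10
Step 1: y^k = 0.0, reduced costs: (14.0, 14.0)
  x^k = (0.0, 0.0), subgradient = b - a^T x = 19.0
  y^{k+1} = 0.0 + 0.05*19.0 = 0.95
Step 2: y^k = 0.95, reduced costs: (11.15, 11.15)
  x^k = (0.0, 0.0), subgradient = b - a^T x = 19.0
  y^{k+1} = 0.95 + 0.05*19.0 = 1.9
Dual objective at y_2 = 1.9: reduced costs (8.3, 8.3), box minimizer x = (0.0, 0.0)
g(y_2) = b*y + (c1 - a1*y)*x1 + (c2 - a2*y)*x2 = 19*1.9 + 8.3*0.0 + 8.3*0.0 = 36.1 + 0.0 + 0.0 = 36.1


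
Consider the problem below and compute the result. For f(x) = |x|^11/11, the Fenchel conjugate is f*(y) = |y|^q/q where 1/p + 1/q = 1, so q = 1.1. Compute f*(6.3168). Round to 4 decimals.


The conjugate exponent q satisfies 1/p + 1/q = 1.
p = 11, so q = 11/(11 - 1) = 1.1
|y|^q = 6.3168^1.1 = 7.5953
f*(6.3168) = 7.5953 / 1.1 = 6.9048


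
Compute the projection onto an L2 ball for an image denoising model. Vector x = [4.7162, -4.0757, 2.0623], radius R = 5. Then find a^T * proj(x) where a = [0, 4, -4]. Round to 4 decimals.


Step 1: Compute ||x|| (intermediates to 6 decimals).
||x|| = sqrt(4.7162^2 + (-4.0757)^2 + 2.0623^2) = 6.565589
Step 2: Project.
Since ||x|| > R, scale = R/||x|| = 5/6.565589 = 0.761546, proj(x) = scale * x
proj(x) = [3.591603, -3.103833, 1.570536]
Step 3: Dot product.
a^T * proj(x) = 0*3.591603 + 4*(-3.103833) - 4*1.570536 = -18.6975


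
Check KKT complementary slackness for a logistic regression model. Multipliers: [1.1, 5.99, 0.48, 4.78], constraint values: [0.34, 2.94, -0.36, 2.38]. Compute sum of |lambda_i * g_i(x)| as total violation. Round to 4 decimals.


KKT complementary slackness check:
lambda_1 * g_1 = 1.1 * 0.34 = 0.374
lambda_2 * g_2 = 5.99 * 2.94 = 17.6106
lambda_3 * g_3 = 0.48 * -0.36 = -0.1728
lambda_4 * g_4 = 4.78 * 2.38 = 11.3764
Total violation = 0.374 + 17.6106 + 0.1728 + 11.3764 = 29.5338


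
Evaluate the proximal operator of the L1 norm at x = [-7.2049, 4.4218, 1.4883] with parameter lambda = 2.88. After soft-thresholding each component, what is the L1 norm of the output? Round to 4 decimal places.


Soft-thresholding with lambda = 2.88:
prox(-7.2049) = sign(-7.2049)*max(|-7.2049| - 2.88, 0) = -4.3249
prox(4.4218) = sign(4.4218)*max(|4.4218| - 2.88, 0) = 1.5418
prox(1.4883) = sign(1.4883)*max(|1.4883| - 2.88, 0) = 0.0
prox(x) = [-4.3249, 1.5418, 0.0]
||prox(x)||_1 = 4.3249 + 1.5418 + 0.0 = 5.8667


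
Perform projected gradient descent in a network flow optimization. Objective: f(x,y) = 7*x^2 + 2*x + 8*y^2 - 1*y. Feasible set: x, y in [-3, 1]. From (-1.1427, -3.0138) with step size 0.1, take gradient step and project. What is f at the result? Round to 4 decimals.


Step 1: Compute gradient at (-1.1427, -3.0138).
grad_x = 2*7*-1.1427 + 2 = -13.9978
grad_y = 2*8*-3.0138 - 1 = -49.2208
Step 2: Gradient step.
x_raw = -1.1427 - 0.1*-13.9978 = 0.2571
y_raw = -3.0138 - 0.1*-49.2208 = 1.9083
Step 3: Project onto [-3, 1].
x_proj = clip(0.2571) = 0.2571
y_proj = clip(1.9083) = 1.0
Step 4: Evaluate f.
f(0.2571, 1.0) = 7.9768


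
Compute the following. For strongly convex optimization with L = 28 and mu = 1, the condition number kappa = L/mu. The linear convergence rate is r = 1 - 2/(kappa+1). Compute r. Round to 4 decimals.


Step 1: Compute the condition number.
kappa = L/mu = 28/1 = 28.0
Step 2: Compute the convergence rate.
r = 1 - 2/(kappa + 1) = 1 - 2*mu/(L + mu) = (L - mu)/(L + mu) = 27/29 = 0.931


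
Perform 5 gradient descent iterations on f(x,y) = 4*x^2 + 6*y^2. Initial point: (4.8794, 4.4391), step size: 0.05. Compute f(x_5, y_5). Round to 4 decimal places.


Gradient descent on f(x,y) = 4*x^2 + 6*y^2.
Starting point: (4.8794, 4.4391), alpha = 0.05
Step 1: grad_x = 2*4*4.8794 = 39.0352, grad_y = 2*6*4.4391 = 53.2692
  x_1 = 4.8794 - 0.05*39.0352 = 2.9276
  y_1 = 4.4391 - 0.05*53.2692 = 1.7756
Step 2: grad_x = 2*4*2.9276 = 23.4211, grad_y = 2*6*1.7756 = 21.3077
  x_2 = 2.9276 - 0.05*23.4211 = 1.7566
  y_2 = 1.7756 - 0.05*21.3077 = 0.7103
Step 3: grad_x = 2*4*1.7566 = 14.0527, grad_y = 2*6*0.7103 = 8.5231
  x_3 = 1.7566 - 0.05*14.0527 = 1.054
  y_3 = 0.7103 - 0.05*8.5231 = 0.2841
Step 4: grad_x = 2*4*1.054 = 8.4316, grad_y = 2*6*0.2841 = 3.4092
  x_4 = 1.054 - 0.05*8.4316 = 0.6324
  y_4 = 0.2841 - 0.05*3.4092 = 0.1136
Step 5: grad_x = 2*4*0.6324 = 5.059, grad_y = 2*6*0.1136 = 1.3637
  x_5 = 0.6324 - 0.05*5.059 = 0.3794
  y_5 = 0.1136 - 0.05*1.3637 = 0.0455
f(0.3794, 0.0455) = 4*0.3794^2 + 6*0.0455^2 = 0.5882


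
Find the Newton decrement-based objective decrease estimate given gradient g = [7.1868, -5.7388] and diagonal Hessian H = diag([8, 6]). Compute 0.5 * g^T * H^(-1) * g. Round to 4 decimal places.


Step 1: H is diagonal, so H^(-1) * g = [0.8984, -0.9565].
Step 2: g^T H^(-1) g = sum_i g_i^2 / H_ii
  = (7.1868)^2/8 + (-5.7388)^2/6
  = 6.4563 + 5.489 = 11.9452
Step 3: Objective decrease = 0.5 * g^T H^(-1) g = 5.9726


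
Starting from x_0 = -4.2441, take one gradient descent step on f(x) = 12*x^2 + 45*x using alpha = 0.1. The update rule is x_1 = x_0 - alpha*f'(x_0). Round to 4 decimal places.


We compute the gradient at x_0 and apply the update.
f'(x) = 24*x + 45
f'(-4.2441) = 24*-4.2441 + 45 = -56.8584
x_1 = -4.2441 - 0.1*-56.8584 = 1.4417


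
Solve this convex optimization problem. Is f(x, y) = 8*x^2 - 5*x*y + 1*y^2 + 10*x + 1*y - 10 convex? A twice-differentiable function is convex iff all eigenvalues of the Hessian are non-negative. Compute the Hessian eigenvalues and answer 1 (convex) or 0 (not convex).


The Hessian of f(x,y) = 8*x^2 - 5*x*y + 1*y^2 + 10*x + 1*y - 10 is:
H = [[16, -5], [-5, 2]]
Trace = 16 + 2 = 18
Determinant = 16*2 - (-5)^2 = 7
Discriminant = (18)^2 - 4*7 = 296.0
Eigenvalues: lambda_1 = 0.3977, lambda_2 = 17.6023
The function is convex.

1


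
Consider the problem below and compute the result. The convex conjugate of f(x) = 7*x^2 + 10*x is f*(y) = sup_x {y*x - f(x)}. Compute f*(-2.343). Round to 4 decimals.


f*(y) = sup_x {y*x - a*x^2 - b*x} = sup_x {(y-b)*x - a*x^2}
FOC: (y - b) - 2a*x = 0 => x* = (y - b)/(2a)
x* = (-2.343 - 10)/(2*7) = -0.8816
f*(-2.343) = (y-b)^2/(4a) = (-2.343 - 10)^2/(4*7)
= 152.3496/28 = 5.4411


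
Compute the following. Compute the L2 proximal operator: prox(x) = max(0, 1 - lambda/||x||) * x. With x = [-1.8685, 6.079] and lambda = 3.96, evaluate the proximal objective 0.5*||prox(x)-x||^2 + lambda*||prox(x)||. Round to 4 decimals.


Step 1: Compute ||x||.
||x|| = 6.3597
Step 2: Compute scaling factor.
scale = max(0, 1 - 3.96/6.3597) = 0.3773
Step 3: prox(x) = [-0.705, 2.2938]
||prox(x)|| = 2.3997
Step 4: Proximal objective.
0.5*||prox-x||^2 = 7.8408
lambda*||prox|| = 9.5028
Total = 17.3435


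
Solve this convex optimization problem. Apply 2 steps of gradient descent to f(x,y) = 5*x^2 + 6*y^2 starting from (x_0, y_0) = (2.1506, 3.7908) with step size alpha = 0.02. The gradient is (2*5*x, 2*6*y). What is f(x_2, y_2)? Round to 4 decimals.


Gradient descent on f(x,y) = 5*x^2 + 6*y^2.
Starting point: (2.1506, 3.7908), alpha = 0.02
Step 1: grad_x = 2*5*2.1506 = 21.506, grad_y = 2*6*3.7908 = 45.4896
  x_1 = 2.1506 - 0.02*21.506 = 1.7205
  y_1 = 3.7908 - 0.02*45.4896 = 2.881
Step 2: grad_x = 2*5*1.7205 = 17.2048, grad_y = 2*6*2.881 = 34.5721
  x_2 = 1.7205 - 0.02*17.2048 = 1.3764
  y_2 = 2.881 - 0.02*34.5721 = 2.1896
f(1.3764, 2.1896) = 5*1.3764^2 + 6*2.1896^2 = 38.2374


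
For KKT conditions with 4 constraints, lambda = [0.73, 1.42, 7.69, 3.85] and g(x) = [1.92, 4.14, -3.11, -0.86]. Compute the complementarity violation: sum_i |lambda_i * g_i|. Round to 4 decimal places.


KKT complementary slackness check:
lambda_1 * g_1 = 0.73 * 1.92 = 1.4016
lambda_2 * g_2 = 1.42 * 4.14 = 5.8788
lambda_3 * g_3 = 7.69 * -3.11 = -23.9159
lambda_4 * g_4 = 3.85 * -0.86 = -3.311
Total violation = 1.4016 + 5.8788 + 23.9159 + 3.311 = 34.5073


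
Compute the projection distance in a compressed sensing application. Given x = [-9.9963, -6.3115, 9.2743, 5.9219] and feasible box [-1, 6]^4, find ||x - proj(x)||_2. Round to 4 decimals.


Project each component onto [-1, 6].
clip(-9.9963) = -1.0, clip(-6.3115) = -1.0, clip(9.2743) = 6.0, clip(5.9219) = 5.9219
Projection = [-1.0, -1.0, 6.0, 5.9219]
Squared diffs: [80.9334, 28.212, 10.721, 0.0]
Distance = sqrt(119.8664) = 10.9484


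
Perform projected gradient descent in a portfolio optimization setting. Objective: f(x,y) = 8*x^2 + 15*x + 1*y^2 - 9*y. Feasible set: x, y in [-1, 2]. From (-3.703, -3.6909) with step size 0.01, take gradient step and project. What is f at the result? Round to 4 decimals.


Step 1: Compute gradient at (-3.703, -3.6909).
grad_x = 2*8*-3.703 + 15 = -44.248
grad_y = 2*1*-3.6909 - 9 = -16.3818
Step 2: Gradient step.
x_raw = -3.703 - 0.01*-44.248 = -3.2605
y_raw = -3.6909 - 0.01*-16.3818 = -3.5271
Step 3: Project onto [-1, 2].
x_proj = clip(-3.2605) = -1.0
y_proj = clip(-3.5271) = -1.0
Step 4: Evaluate f.
f(-1.0, -1.0) = 3.0


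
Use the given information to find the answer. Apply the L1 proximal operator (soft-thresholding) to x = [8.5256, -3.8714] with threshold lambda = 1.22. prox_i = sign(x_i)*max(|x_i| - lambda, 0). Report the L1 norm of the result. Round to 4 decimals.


Soft-thresholding with lambda = 1.22:
prox(8.5256) = sign(8.5256)*max(|8.5256| - 1.22, 0) = 7.3056
prox(-3.8714) = sign(-3.8714)*max(|-3.8714| - 1.22, 0) = -2.6514
prox(x) = [7.3056, -2.6514]
||prox(x)||_1 = 7.3056 + 2.6514 = 9.957


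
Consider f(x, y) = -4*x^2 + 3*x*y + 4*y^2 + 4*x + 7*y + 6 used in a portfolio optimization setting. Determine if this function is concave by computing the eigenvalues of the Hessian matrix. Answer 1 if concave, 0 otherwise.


The Hessian of f(x,y) = -4*x^2 + 3*x*y + 4*y^2 + 4*x + 7*y + 6 is:
H = [[-8, 3], [3, 8]]
Trace = -8 + 8 = 0
Determinant = -8*8 - (3)^2 = -73
Discriminant = (0)^2 - 4*-73 = 292.0
Eigenvalues: lambda_1 = -8.544, lambda_2 = 8.544
The function is not concave.

0


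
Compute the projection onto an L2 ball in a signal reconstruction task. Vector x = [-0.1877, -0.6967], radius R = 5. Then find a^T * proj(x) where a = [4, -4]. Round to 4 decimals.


Step 1: Compute ||x|| (intermediates to 6 decimals).
||x|| = sqrt((-0.1877)^2 + (-0.6967)^2) = 0.721542
Step 2: Project.
Since ||x|| <= R, proj = x (no scaling needed).
proj(x) = [-0.1877, -0.6967]
Step 3: Dot product.
a^T * proj(x) = 4*(-0.1877) - 4*(-0.6967) = 2.036


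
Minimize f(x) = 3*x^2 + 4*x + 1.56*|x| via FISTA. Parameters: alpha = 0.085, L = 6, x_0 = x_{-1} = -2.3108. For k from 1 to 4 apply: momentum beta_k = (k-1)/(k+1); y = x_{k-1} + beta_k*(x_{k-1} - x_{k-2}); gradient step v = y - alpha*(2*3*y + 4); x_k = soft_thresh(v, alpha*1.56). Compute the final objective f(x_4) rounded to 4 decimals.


FISTA on f(x) = 3*x^2 + 4*x + 1.56*|x|
L = 6, alpha = 0.085
Iteration 1: beta = 0.0, y = -2.3108 + 0.0*(-2.3108 + 2.3108) = -2.3108
  grad(y) = -9.8648, v = y - alpha*grad = -1.4723
  prox(v) = soft_thresh(-1.4723, 0.1326) = -1.3397
Iteration 2: beta = 0.3333, y = -1.3397 + 0.3333*(-1.3397 + 2.3108) = -1.016
  grad(y) = -2.0959, v = y - alpha*grad = -0.8378
  prox(v) = soft_thresh(-0.8378, 0.1326) = -0.7052
Iteration 3: beta = 0.5, y = -0.7052 + 0.5*(-0.7052 + 1.3397) = -0.388
  grad(y) = 1.672, v = y - alpha*grad = -0.5301
  prox(v) = soft_thresh(-0.5301, 0.1326) = -0.3975
Iteration 4: beta = 0.6, y = -0.3975 + 0.6*(-0.3975 + 0.7052) = -0.2129
  grad(y) = 2.7226, v = y - alpha*grad = -0.4443
  prox(v) = soft_thresh(-0.4443, 0.1326) = -0.3117
f(x_4) = 3*(-0.3117)^2 + 4*(-0.3117) + 1.56*|-0.3117| = -0.4691


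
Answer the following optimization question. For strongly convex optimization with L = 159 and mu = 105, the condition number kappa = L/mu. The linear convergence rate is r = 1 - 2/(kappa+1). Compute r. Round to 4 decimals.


Step 1: Compute the condition number.
kappa = L/mu = 159/105 = 1.5143
Step 2: Compute the convergence rate.
r = 1 - 2/(kappa + 1) = 1 - 2*mu/(L + mu) = (L - mu)/(L + mu) = 54/264 = 0.2045


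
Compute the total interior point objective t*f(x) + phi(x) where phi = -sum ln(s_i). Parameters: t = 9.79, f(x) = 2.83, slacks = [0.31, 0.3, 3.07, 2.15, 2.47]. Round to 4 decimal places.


Step 1: Compute log-barrier.
ln values: [-1.1712, -1.204, 1.1217, 0.7655, 0.9042]
phi = -(-1.1712 - 1.204 + 1.1217 + 0.7655 + 0.9042) = -0.4162
Step 2: Compute augmented objective.
t*f(x) = 9.79*2.83 = 27.7057
Total = 27.7057 - 0.4162 = 27.2895


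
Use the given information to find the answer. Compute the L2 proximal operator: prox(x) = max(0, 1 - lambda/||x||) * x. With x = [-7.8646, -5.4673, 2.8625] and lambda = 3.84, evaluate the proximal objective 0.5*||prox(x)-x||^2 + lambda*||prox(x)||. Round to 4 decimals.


Step 1: Compute ||x||.
||x|| = 9.9969
Step 2: Compute scaling factor.
scale = max(0, 1 - 3.84/9.9969) = 0.6159
Step 3: prox(x) = [-4.8436, -3.3672, 1.763]
||prox(x)|| = 6.1569
Step 4: Proximal objective.
0.5*||prox-x||^2 = 7.3728
lambda*||prox|| = 23.6425
Total = 31.0151


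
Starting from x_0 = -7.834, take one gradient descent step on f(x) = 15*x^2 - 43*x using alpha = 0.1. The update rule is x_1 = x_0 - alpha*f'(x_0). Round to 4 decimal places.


We compute the gradient at x_0 and apply the update.
f'(x) = 30*x - 43
f'(-7.834) = 30*-7.834 - 43 = -278.02
x_1 = -7.834 - 0.1*-278.02 = 19.968


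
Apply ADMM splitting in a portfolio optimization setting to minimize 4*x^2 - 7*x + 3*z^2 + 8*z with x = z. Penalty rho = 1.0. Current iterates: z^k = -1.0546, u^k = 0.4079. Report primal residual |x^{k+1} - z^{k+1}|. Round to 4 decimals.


ADMM iteration with rho = 1.0, z^k = -1.0546, u^k = 0.4079
Step 1: x-update.
Minimize 4*x^2 - 7*x + (1.0/2)*(x + 1.0546 + 0.4079)^2
FOC: (2*4 + 1.0)*x = 7 + 1.0*(-1.0546 - 0.4079)
x^{k+1} = 0.6153
Step 2: z-update.
Minimize 3*z^2 + 8*z + (1.0/2)*(0.6153 - z + 0.4079)^2
FOC: (2*3 + 1.0)*z = -8 + 1.0*(0.6153 + 0.4079)
z^{k+1} = -0.9967
Step 3: u-update.
u^{k+1} = 0.4079 + 0.6153 + 0.9967 = 2.0199
Step 4: Primal residual = |0.6153 + 0.9967| = 1.612


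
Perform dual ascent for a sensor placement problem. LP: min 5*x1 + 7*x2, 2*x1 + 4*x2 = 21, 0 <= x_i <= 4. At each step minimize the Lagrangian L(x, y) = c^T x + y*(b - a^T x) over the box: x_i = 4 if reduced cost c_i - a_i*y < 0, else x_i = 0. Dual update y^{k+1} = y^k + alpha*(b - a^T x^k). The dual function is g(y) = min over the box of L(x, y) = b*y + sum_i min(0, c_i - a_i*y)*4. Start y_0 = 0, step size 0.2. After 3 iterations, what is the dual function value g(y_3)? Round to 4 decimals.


Dual ascent for LP: min 5*x1 + 7*x2, 2*x1 + 4*x2 = 21, 0 <= x_i <= 4
Step 1: y^k = 0.0, reduced costs: (5.0, 7.0)
  x^k = (0.0, 0.0), subgradient = b - a^T x = 21.0
  y^{k+1} = 0.0 + 0.2*21.0 = 4.2
Step 2: y^k = 4.2, reduced costs: (-3.4, -9.8)
  x^k = (4.0, 4.0), subgradient = b - a^T x = -3.0
  y^{k+1} = 4.2 + 0.2*-3.0 = 3.6
Step 3: y^k = 3.6, reduced costs: (-2.2, -7.4)
  x^k = (4.0, 4.0), subgradient = b - a^T x = -3.0
  y^{k+1} = 3.6 + 0.2*-3.0 = 3.0
Dual objective at y_3 = 3.0: reduced costs (-1.0, -5.0), box minimizer x = (4.0, 4.0)
g(y_3) = b*y + (c1 - a1*y)*x1 + (c2 - a2*y)*x2 = 21*3.0 + (-1.0)*4.0 + (-5.0)*4.0 = 63.0 - 4.0 - 20.0 = 39.0


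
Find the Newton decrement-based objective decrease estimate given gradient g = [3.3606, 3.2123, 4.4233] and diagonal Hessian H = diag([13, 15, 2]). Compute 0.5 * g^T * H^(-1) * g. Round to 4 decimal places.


Step 1: H is diagonal, so H^(-1) * g = [0.2585, 0.2142, 2.2117].
Step 2: g^T H^(-1) g = sum_i g_i^2 / H_ii
  = (3.3606)^2/13 + (3.2123)^2/15 + (4.4233)^2/2
  = 0.8687 + 0.6879 + 9.7828 = 11.3395
Step 3: Objective decrease = 0.5 * g^T H^(-1) g = 5.6697


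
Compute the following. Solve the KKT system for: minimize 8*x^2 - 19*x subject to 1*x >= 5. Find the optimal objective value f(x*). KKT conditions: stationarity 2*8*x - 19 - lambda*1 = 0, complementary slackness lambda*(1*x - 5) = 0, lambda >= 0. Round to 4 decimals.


Step 1: Try lambda = 0 (constraint inactive).
x_unc = 19/(2*8) = 1.1875
Check: 1*1.1875 = 1.1875 < 5 -- violated!
Step 2: Constraint must be active: 1*x = 5
x* = 5/1 = 5.0
lambda = (2*8*5.0 - 19)/1 = 61.0
Step 3: Compute optimal value.
f(x*) = 8*5.0^2 - 19*5.0 = 105.0


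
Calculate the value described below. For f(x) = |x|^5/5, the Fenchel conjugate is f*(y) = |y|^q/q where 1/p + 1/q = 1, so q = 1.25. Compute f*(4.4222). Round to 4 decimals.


The conjugate exponent q satisfies 1/p + 1/q = 1.
p = 5, so q = 5/(5 - 1) = 1.25
|y|^q = 4.4222^1.25 = 6.4128
f*(4.4222) = 6.4128 / 1.25 = 5.1302


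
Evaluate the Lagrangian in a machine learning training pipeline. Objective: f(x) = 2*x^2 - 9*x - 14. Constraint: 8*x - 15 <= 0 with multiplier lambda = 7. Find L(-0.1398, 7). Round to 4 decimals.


Step 1: Evaluate f(x).
f(-0.1398) = 2*(-0.1398)^2 - 9*(-0.1398) - 14 = -12.7027
Step 2: Evaluate g(x).
g(-0.1398) = 8*-0.1398 - 15 = -16.1184
Step 3: Compute Lagrangian.
L = -12.7027 + 7*-16.1184 = -125.5315


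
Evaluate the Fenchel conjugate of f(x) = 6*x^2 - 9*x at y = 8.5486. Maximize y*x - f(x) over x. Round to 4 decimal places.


f*(y) = sup_x {y*x - a*x^2 - b*x} = sup_x {(y-b)*x - a*x^2}
FOC: (y - b) - 2a*x = 0 => x* = (y - b)/(2a)
x* = (8.5486 + 9)/(2*6) = 1.4624
f*(8.5486) = (y-b)^2/(4a) = (8.5486 + 9)^2/(4*6)
= 307.9534/24 = 12.8314


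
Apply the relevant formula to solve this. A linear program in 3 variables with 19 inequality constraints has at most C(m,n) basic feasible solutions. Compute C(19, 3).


Each vertex corresponds to some choice of n active constraints out of m, so the number of vertices is at most C(m, n) = m! / (n!(m-n)!).
m = 19, n = 3
Numerator: 19 * 18 * 17
Denominator: 3! = 6
C(19, 3) = 969


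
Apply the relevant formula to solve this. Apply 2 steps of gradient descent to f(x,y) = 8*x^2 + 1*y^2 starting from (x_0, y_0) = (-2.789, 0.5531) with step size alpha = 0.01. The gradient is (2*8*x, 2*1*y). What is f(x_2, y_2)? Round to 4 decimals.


Gradient descent on f(x,y) = 8*x^2 + 1*y^2.
Starting point: (-2.789, 0.5531), alpha = 0.01
Step 1: grad_x = 2*8*-2.789 = -44.624, grad_y = 2*1*0.5531 = 1.1062
  x_1 = -2.789 - 0.01*-44.624 = -2.3428
  y_1 = 0.5531 - 0.01*1.1062 = 0.542
Step 2: grad_x = 2*8*-2.3428 = -37.4842, grad_y = 2*1*0.542 = 1.0841
  x_2 = -2.3428 - 0.01*-37.4842 = -1.9679
  y_2 = 0.542 - 0.01*1.0841 = 0.5312
f(-1.9679, 0.5312) = 8*(-1.9679)^2 + 1*0.5312^2 = 31.2638


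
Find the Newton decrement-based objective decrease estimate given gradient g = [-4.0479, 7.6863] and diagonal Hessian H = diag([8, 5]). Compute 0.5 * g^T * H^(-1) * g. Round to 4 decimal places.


Step 1: H is diagonal, so H^(-1) * g = [-0.506, 1.5373].
Step 2: g^T H^(-1) g = sum_i g_i^2 / H_ii
  = (-4.0479)^2/8 + (7.6863)^2/5
  = 2.0482 + 11.8158 = 13.864
Step 3: Objective decrease = 0.5 * g^T H^(-1) g = 6.932


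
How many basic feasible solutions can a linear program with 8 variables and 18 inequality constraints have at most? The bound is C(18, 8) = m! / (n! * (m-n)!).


Each vertex corresponds to some choice of n active constraints out of m, so the number of vertices is at most C(m, n) = m! / (n!(m-n)!).
m = 18, n = 8
Numerator: 18 * 17 * 16 * 15 * 14 * 13 * 12 * 11
Denominator: 8! = 40320
C(18, 8) = 43758


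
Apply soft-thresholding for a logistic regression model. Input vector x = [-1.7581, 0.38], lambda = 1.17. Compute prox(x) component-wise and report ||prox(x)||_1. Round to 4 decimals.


Soft-thresholding with lambda = 1.17:
prox(-1.7581) = sign(-1.7581)*max(|-1.7581| - 1.17, 0) = -0.5881
prox(0.38) = sign(0.38)*max(|0.38| - 1.17, 0) = 0.0
prox(x) = [-0.5881, 0.0]
||prox(x)||_1 = 0.5881 + 0.0 = 0.5881


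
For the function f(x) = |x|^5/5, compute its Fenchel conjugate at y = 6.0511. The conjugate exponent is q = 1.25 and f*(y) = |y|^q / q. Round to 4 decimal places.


The conjugate exponent q satisfies 1/p + 1/q = 1.
p = 5, so q = 5/(5 - 1) = 1.25
|y|^q = 6.0511^1.25 = 9.4906
f*(6.0511) = 9.4906 / 1.25 = 7.5925


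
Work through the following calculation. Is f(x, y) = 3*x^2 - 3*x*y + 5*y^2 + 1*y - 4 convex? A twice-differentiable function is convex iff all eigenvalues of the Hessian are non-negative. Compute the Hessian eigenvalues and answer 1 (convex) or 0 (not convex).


The Hessian of f(x,y) = 3*x^2 - 3*x*y + 5*y^2 + 1*y - 4 is:
H = [[6, -3], [-3, 10]]
Trace = 6 + 10 = 16
Determinant = 6*10 - (-3)^2 = 51
Discriminant = (16)^2 - 4*51 = 52.0
Eigenvalues: lambda_1 = 4.3944, lambda_2 = 11.6056
The function is convex.

1


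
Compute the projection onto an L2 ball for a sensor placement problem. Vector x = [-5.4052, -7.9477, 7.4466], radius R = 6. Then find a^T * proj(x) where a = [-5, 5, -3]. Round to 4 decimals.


Step 1: Compute ||x|| (intermediates to 6 decimals).
||x|| = sqrt((-5.4052)^2 + (-7.9477)^2 + 7.4466^2) = 12.1587
Step 2: Project.
Since ||x|| > R, scale = R/||x|| = 6/12.1587 = 0.493474, proj(x) = scale * x
proj(x) = [-2.667326, -3.921983, 3.674703]
Step 3: Dot product.
a^T * proj(x) = -5*(-2.667326) + 5*(-3.921983) - 3*3.674703 = -17.2974


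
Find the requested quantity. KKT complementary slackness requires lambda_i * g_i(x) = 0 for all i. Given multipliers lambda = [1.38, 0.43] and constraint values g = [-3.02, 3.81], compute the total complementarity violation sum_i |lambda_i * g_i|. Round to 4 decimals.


KKT complementary slackness check:
lambda_1 * g_1 = 1.38 * -3.02 = -4.1676
lambda_2 * g_2 = 0.43 * 3.81 = 1.6383
Total violation = 4.1676 + 1.6383 = 5.8059


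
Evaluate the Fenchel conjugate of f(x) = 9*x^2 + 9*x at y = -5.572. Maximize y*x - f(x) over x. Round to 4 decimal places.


f*(y) = sup_x {y*x - a*x^2 - b*x} = sup_x {(y-b)*x - a*x^2}
FOC: (y - b) - 2a*x = 0 => x* = (y - b)/(2a)
x* = (-5.572 - 9)/(2*9) = -0.8096
f*(-5.572) = (y-b)^2/(4a) = (-5.572 - 9)^2/(4*9)
= 212.3432/36 = 5.8984


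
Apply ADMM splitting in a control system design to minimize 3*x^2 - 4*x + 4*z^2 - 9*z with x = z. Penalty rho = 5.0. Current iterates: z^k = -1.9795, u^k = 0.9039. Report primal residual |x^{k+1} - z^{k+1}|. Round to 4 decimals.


ADMM iteration with rho = 5.0, z^k = -1.9795, u^k = 0.9039
Step 1: x-update.
Minimize 3*x^2 - 4*x + (5.0/2)*(x + 1.9795 + 0.9039)^2
FOC: (2*3 + 5.0)*x = 4 + 5.0*(-1.9795 - 0.9039)
x^{k+1} = -0.947
Step 2: z-update.
Minimize 4*z^2 - 9*z + (5.0/2)*(-0.947 - z + 0.9039)^2
FOC: (2*4 + 5.0)*z = 9 + 5.0*(-0.947 + 0.9039)
z^{k+1} = 0.6757
Step 3: u-update.
u^{k+1} = 0.9039 - 0.947 - 0.6757 = -0.7188
Step 4: Primal residual = |-0.947 - 0.6757| = 1.6227


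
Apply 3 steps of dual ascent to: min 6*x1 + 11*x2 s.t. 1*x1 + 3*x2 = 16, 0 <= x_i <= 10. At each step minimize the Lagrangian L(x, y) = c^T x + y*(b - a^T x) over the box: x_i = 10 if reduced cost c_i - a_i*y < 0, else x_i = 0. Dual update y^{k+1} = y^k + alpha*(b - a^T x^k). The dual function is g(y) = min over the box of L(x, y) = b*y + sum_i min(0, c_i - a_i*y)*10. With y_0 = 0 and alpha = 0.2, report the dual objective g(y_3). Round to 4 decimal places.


Dual ascent for LP: min 6*x1 + 11*x2, 1*x1 + 3*x2 = 16, 0 <= x_i <= 10
Step 1: y^k = 0.0, reduced costs: (6.0, 11.0)
  x^k = (0.0, 0.0), subgradient = b - a^T x = 16.0
  y^{k+1} = 0.0 + 0.2*16.0 = 3.2
Step 2: y^k = 3.2, reduced costs: (2.8, 1.4)
  x^k = (0.0, 0.0), subgradient = b - a^T x = 16.0
  y^{k+1} = 3.2 + 0.2*16.0 = 6.4
Step 3: y^k = 6.4, reduced costs: (-0.4, -8.2)
  x^k = (10.0, 10.0), subgradient = b - a^T x = -24.0
  y^{k+1} = 6.4 + 0.2*-24.0 = 1.6
Dual objective at y_3 = 1.6: reduced costs (4.4, 6.2), box minimizer x = (0.0, 0.0)
g(y_3) = b*y + (c1 - a1*y)*x1 + (c2 - a2*y)*x2 = 16*1.6 + 4.4*0.0 + 6.2*0.0 = 25.6 + 0.0 + 0.0 = 25.6


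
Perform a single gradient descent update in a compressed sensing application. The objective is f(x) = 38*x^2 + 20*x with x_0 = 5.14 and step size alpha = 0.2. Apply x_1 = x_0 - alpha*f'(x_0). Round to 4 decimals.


We compute the gradient at x_0 and apply the update.
f'(x) = 76*x + 20
f'(5.14) = 76*5.14 + 20 = 410.64
x_1 = 5.14 - 0.2*410.64 = -76.988


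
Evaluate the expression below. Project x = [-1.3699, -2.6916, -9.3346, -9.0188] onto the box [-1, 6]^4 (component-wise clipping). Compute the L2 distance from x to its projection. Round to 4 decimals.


Project each component onto [-1, 6].
clip(-1.3699) = -1.0, clip(-2.6916) = -1.0, clip(-9.3346) = -1.0, clip(-9.0188) = -1.0
Projection = [-1.0, -1.0, -1.0, -1.0]
Squared diffs: [0.1368, 2.8615, 69.4656, 64.3012]
Distance = sqrt(136.7651) = 11.6947


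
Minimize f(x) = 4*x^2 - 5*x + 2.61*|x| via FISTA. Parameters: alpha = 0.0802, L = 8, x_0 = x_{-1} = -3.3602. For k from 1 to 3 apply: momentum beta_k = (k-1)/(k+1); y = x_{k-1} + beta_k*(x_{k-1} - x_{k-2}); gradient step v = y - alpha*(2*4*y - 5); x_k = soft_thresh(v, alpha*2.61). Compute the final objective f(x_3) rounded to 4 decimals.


FISTA on f(x) = 4*x^2 - 5*x + 2.61*|x|
L = 8, alpha = 0.0802
Iteration 1: beta = 0.0, y = -3.3602 + 0.0*(-3.3602 + 3.3602) = -3.3602
  grad(y) = -31.8816, v = y - alpha*grad = -0.8033
  prox(v) = soft_thresh(-0.8033, 0.2093) = -0.594
Iteration 2: beta = 0.3333, y = -0.594 + 0.3333*(-0.594 + 3.3602) = 0.3281
  grad(y) = -2.3752, v = y - alpha*grad = 0.5186
  prox(v) = soft_thresh(0.5186, 0.2093) = 0.3093
Iteration 3: beta = 0.5, y = 0.3093 + 0.5*(0.3093 + 0.594) = 0.7609
  grad(y) = 1.0871, v = y - alpha*grad = 0.6737
  prox(v) = soft_thresh(0.6737, 0.2093) = 0.4644
f(x_3) = 4*0.4644^2 - 5*0.4644 + 2.61*|0.4644| = -0.2473
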